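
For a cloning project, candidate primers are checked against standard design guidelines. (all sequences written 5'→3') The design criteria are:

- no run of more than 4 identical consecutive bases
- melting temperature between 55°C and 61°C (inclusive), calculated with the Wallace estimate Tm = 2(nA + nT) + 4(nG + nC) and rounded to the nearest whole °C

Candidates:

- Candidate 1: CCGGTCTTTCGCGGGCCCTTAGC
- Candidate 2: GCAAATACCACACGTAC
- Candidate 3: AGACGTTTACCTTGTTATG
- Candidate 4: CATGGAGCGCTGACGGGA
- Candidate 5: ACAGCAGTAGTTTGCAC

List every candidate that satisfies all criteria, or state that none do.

Candidate 4 only.

Candidate 1 (23 nt, A=1 T=6 G=7 C=9): longest run = 3 ✓; Tm = 2·7 + 4·16 = 78°C, outside 55–61°C ✗ — fails.
Candidate 2 (17 nt, A=7 T=2 G=2 C=6): longest run = 3 ✓; Tm = 2·9 + 4·8 = 50°C, outside 55–61°C ✗ — fails.
Candidate 3 (19 nt, A=4 T=8 G=4 C=3): longest run = 3 ✓; Tm = 2·12 + 4·7 = 52°C, outside 55–61°C ✗ — fails.
Candidate 4 (18 nt, A=4 T=2 G=8 C=4): longest run = 3 ✓; Tm = 2·6 + 4·12 = 60°C ✓ — passes.
Candidate 5 (17 nt, A=5 T=4 G=4 C=4): longest run = 3 ✓; Tm = 2·9 + 4·8 = 50°C, outside 55–61°C ✗ — fails.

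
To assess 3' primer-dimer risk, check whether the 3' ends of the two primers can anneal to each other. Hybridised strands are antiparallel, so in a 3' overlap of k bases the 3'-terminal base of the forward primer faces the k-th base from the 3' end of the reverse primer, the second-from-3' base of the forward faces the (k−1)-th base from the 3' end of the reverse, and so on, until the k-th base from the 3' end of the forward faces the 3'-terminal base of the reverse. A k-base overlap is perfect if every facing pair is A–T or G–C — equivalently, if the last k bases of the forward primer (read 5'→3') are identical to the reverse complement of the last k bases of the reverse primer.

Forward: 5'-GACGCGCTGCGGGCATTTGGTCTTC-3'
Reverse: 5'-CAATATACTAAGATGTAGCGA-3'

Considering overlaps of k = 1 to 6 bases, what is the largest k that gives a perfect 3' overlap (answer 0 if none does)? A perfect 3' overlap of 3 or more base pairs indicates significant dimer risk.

Longest perfect overlap: 2 complementary base pairs; below the dimer-risk threshold (threshold 3).

Last 6 bases (5'→3') — forward …GTCTTC, reverse …TAGCGA.
Reverse complement of the reverse primer's last 6 bases: TCGCTA; its first k bases are the reverse complement of the reverse primer's last k bases, so a perfect k-base overlap needs the forward primer's last k bases to equal them.
Comparing (forward last k vs required): k=1: C vs T ✗; k=2: TC vs TC ✓; k=3: TTC vs TCG ✗; k=4: CTTC vs TCGC ✗; k=5: TCTTC vs TCGCT ✗; k=6: GTCTTC vs TCGCTA ✗.
Only k = 2 is perfect, so the longest perfect 3' overlap is 2.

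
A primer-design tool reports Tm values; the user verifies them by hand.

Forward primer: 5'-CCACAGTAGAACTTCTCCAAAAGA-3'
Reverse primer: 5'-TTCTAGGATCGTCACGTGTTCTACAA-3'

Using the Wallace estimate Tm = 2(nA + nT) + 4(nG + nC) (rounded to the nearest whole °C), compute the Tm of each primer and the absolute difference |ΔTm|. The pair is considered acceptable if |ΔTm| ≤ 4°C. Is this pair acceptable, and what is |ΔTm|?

Forward: A=10 T=4 G=3 C=7 → Tm = 2·14 + 4·10 = 68°C.
Reverse: A=6 T=9 G=5 C=6 → Tm = 2·15 + 4·11 = 74°C.
|ΔTm| = |68 − 74| = 6°C, > 4°C.

|ΔTm| = 6°C; the pair is not acceptable.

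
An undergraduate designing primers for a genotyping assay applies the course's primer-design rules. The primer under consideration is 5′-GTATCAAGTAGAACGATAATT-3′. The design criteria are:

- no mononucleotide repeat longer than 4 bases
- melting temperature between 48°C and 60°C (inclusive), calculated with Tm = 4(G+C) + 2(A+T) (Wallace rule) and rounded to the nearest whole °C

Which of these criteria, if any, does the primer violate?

Meets all criteria.

Base counts: A=9, T=6, G=4, C=2 (length 21).
homopolymer run: longest run = 2 ✓
Tm: Tm = 2·15 + 4·6 = 54°C ✓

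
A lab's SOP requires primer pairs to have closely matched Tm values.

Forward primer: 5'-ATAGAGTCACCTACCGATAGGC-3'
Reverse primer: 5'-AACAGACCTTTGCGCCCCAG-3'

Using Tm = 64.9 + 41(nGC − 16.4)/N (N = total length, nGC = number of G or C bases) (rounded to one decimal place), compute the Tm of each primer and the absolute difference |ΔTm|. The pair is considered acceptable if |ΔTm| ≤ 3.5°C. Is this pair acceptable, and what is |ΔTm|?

|ΔTm| = 1.1°C; the pair is acceptable.

Forward: G+C = 11, N = 22 → Tm = 64.9 + 41·(11 − 16.4)/22 = 54.8°C.
Reverse: G+C = 12, N = 20 → Tm = 64.9 + 41·(12 − 16.4)/20 = 55.9°C.
|ΔTm| = |54.8 − 55.9| = 1.1°C, ≤ 3.5°C.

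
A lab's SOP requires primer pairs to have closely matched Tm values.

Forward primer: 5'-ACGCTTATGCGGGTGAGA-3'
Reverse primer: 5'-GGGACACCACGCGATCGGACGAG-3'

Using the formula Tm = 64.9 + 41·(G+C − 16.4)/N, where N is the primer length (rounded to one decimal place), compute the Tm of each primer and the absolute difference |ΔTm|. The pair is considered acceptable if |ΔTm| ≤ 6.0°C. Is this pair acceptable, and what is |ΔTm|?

Forward: G+C = 10, N = 18 → Tm = 64.9 + 41·(10 − 16.4)/18 = 50.3°C.
Reverse: G+C = 16, N = 23 → Tm = 64.9 + 41·(16 − 16.4)/23 = 64.2°C.
|ΔTm| = |50.3 − 64.2| = 13.9°C, > 6.0°C.

|ΔTm| = 13.9°C; the pair is not acceptable.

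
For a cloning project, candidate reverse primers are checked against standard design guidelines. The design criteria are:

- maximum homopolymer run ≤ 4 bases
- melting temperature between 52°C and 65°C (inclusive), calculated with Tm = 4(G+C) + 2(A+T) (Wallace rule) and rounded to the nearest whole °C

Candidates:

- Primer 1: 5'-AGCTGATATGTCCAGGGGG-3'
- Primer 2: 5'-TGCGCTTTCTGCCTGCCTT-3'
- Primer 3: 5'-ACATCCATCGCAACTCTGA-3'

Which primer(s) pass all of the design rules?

Primer 2 and Primer 3.

Primer 1 (19 nt, A=4 T=4 G=8 C=3): longest run = 5, exceeds 4 ✗; Tm = 2·8 + 4·11 = 60°C ✓ — fails.
Primer 2 (19 nt, A=0 T=8 G=4 C=7): longest run = 3 ✓; Tm = 2·8 + 4·11 = 60°C ✓ — passes.
Primer 3 (19 nt, A=6 T=4 G=2 C=7): longest run = 2 ✓; Tm = 2·10 + 4·9 = 56°C ✓ — passes.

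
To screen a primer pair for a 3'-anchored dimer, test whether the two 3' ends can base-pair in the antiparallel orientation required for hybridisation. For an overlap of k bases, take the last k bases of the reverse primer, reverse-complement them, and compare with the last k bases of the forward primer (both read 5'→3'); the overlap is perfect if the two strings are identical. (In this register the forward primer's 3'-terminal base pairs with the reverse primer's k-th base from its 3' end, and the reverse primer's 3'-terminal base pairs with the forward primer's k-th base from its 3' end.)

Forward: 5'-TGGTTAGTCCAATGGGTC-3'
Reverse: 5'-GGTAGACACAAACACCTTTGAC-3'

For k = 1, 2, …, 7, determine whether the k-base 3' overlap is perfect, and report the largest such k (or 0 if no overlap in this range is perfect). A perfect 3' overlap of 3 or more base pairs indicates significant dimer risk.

Longest perfect overlap: 3 complementary base pairs; significant dimer risk (threshold 3).

Last 7 bases (5'→3') — forward …ATGGGTC, reverse …CTTTGAC.
Reverse complement of the reverse primer's last 7 bases: GTCAAAG; its first k bases are the reverse complement of the reverse primer's last k bases, so a perfect k-base overlap needs the forward primer's last k bases to equal them.
Comparing (forward last k vs required): k=1: C vs G ✗; k=2: TC vs GT ✗; k=3: GTC vs GTC ✓; k=4: GGTC vs GTCA ✗; k=5: GGGTC vs GTCAA ✗; k=6: TGGGTC vs GTCAAA ✗; k=7: ATGGGTC vs GTCAAAG ✗.
Only k = 3 is perfect, so the longest perfect 3' overlap is 3.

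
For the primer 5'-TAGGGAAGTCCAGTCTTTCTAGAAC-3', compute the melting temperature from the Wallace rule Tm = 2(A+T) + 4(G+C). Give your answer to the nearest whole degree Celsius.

Base counts: A=7, T=7, G=6, C=5 (length 25).
Tm = 2·(7+7) + 4·(6+5) = 2·14 + 4·11 = 28 + 44 = 72°C.

72°C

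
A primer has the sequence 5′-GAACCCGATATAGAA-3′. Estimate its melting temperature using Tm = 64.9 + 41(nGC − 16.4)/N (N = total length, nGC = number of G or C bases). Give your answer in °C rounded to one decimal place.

36.5°C

Base counts: A=7, T=2, G=3, C=3; G+C = 6, N = 15.
Tm = 64.9 + 41·(6 − 16.4)/15 = 64.9 + -426.40/15 = 36.5°C.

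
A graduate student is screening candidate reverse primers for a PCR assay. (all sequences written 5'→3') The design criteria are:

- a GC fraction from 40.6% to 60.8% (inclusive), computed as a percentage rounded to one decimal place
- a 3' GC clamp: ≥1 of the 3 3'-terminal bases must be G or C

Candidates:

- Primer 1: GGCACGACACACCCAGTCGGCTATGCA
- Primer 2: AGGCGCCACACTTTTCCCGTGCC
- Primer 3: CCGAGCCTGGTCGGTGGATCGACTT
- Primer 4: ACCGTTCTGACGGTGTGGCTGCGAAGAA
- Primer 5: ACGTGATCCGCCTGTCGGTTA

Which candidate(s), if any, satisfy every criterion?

Primer 4 only.

Primer 1 (27 nt, A=7 T=3 G=7 C=10): GC 17/27 = 63.0%, outside 40.6–60.8% ✗; 3' end GCA has 2 G/C ✓ — fails.
Primer 2 (23 nt, A=3 T=5 G=5 C=10): GC 15/23 = 65.2%, outside 40.6–60.8% ✗; 3' end GCC has 3 G/C ✓ — fails.
Primer 3 (25 nt, A=3 T=6 G=9 C=7): GC 16/25 = 64.0%, outside 40.6–60.8% ✗; 3' end CTT has 1 G/C ✓ — fails.
Primer 4 (28 nt, A=6 T=6 G=10 C=6): GC 16/28 = 57.1% ✓; 3' end GAA has 1 G/C ✓ — passes.
Primer 5 (21 nt, A=3 T=6 G=6 C=6): GC 12/21 = 57.1% ✓; 3' end TTA has 0 G/C, need ≥1 ✗ — fails.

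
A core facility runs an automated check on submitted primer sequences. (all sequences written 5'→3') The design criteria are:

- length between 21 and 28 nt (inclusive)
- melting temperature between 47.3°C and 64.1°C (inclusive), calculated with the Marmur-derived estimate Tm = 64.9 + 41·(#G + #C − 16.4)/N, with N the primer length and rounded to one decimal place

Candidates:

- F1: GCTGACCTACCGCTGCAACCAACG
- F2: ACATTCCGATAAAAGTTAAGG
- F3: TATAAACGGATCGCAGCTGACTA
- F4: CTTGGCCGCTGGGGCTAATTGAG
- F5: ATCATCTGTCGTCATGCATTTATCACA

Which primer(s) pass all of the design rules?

F1 (24 nt, A=6 T=3 G=5 C=10): length 24 ✓; Tm = 64.9 + 41·(15 − 16.4)/24 = 62.5°C ✓ — passes.
F2 (21 nt, A=9 T=5 G=4 C=3): length 21 ✓; Tm = 64.9 + 41·(7 − 16.4)/21 = 46.5°C, outside 47.3–64.1°C ✗ — fails.
F3 (23 nt, A=8 T=5 G=5 C=5): length 23 ✓; Tm = 64.9 + 41·(10 − 16.4)/23 = 53.5°C ✓ — passes.
F4 (23 nt, A=3 T=6 G=9 C=5): length 23 ✓; Tm = 64.9 + 41·(14 − 16.4)/23 = 60.6°C ✓ — passes.
F5 (27 nt, A=7 T=10 G=3 C=7): length 27 ✓; Tm = 64.9 + 41·(10 − 16.4)/27 = 55.2°C ✓ — passes.

F1, F3, F4 and F5.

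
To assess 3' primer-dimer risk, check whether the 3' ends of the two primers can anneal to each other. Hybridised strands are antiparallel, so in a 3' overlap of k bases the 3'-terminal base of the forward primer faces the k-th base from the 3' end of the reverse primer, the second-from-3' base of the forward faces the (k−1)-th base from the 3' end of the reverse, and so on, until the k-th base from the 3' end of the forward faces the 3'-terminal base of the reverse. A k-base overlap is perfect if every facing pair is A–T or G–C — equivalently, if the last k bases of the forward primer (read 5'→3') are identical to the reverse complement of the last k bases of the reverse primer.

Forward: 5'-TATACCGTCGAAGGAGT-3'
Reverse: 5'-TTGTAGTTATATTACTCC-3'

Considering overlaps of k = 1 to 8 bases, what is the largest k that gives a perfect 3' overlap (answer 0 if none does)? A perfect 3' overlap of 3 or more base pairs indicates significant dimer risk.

Last 8 bases (5'→3') — forward …GAAGGAGT, reverse …ATTACTCC.
Reverse complement of the reverse primer's last 8 bases: GGAGTAAT; its first k bases are the reverse complement of the reverse primer's last k bases, so a perfect k-base overlap needs the forward primer's last k bases to equal them.
Comparing (forward last k vs required): k=1: T vs G ✗; k=2: GT vs GG ✗; k=3: AGT vs GGA ✗; k=4: GAGT vs GGAG ✗; k=5: GGAGT vs GGAGT ✓; k=6: AGGAGT vs GGAGTA ✗; k=7: AAGGAGT vs GGAGTAA ✗; k=8: GAAGGAGT vs GGAGTAAT ✗.
Only k = 5 is perfect, so the longest perfect 3' overlap is 5.

Longest perfect overlap: 5 complementary base pairs; significant dimer risk (threshold 3).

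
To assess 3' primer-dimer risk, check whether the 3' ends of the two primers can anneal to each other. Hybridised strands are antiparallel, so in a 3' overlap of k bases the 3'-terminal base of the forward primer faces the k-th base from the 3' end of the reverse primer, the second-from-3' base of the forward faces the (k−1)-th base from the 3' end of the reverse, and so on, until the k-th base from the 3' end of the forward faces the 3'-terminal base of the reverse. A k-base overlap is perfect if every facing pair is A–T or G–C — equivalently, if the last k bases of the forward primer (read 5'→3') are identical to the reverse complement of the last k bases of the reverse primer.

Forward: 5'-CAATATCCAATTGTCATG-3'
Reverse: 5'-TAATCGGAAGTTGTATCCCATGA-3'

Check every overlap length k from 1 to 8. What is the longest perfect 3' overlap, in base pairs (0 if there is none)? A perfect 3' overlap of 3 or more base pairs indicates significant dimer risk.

Last 8 bases (5'→3') — forward …TTGTCATG, reverse …TCCCATGA.
Reverse complement of the reverse primer's last 8 bases: TCATGGGA; its first k bases are the reverse complement of the reverse primer's last k bases, so a perfect k-base overlap needs the forward primer's last k bases to equal them.
Comparing (forward last k vs required): k=1: G vs T ✗; k=2: TG vs TC ✗; k=3: ATG vs TCA ✗; k=4: CATG vs TCAT ✗; k=5: TCATG vs TCATG ✓; k=6: GTCATG vs TCATGG ✗; k=7: TGTCATG vs TCATGGG ✗; k=8: TTGTCATG vs TCATGGGA ✗.
Only k = 5 is perfect, so the longest perfect 3' overlap is 5.

Longest perfect overlap: 5 complementary base pairs; significant dimer risk (threshold 3).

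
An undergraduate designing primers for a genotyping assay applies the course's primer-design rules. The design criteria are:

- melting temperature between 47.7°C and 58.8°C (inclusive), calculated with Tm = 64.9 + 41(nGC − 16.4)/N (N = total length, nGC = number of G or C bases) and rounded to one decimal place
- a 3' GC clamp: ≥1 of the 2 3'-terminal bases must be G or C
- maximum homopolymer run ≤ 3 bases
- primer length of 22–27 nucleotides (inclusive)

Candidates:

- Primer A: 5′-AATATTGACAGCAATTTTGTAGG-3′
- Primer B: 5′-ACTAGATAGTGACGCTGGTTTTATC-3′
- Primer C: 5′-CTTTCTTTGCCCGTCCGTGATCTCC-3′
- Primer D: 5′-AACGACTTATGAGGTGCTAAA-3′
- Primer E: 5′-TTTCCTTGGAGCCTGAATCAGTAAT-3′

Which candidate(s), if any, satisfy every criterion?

Primer A (23 nt, A=8 T=8 G=5 C=2): Tm = 64.9 + 41·(7 − 16.4)/23 = 48.1°C ✓; 3' end GG has 2 G/C ✓; longest run = 4, exceeds 3 ✗; length 23 ✓ — fails.
Primer B (25 nt, A=6 T=9 G=6 C=4): Tm = 64.9 + 41·(10 − 16.4)/25 = 54.4°C ✓; 3' end TC has 1 G/C ✓; longest run = 4, exceeds 3 ✗; length 25 ✓ — fails.
Primer C (25 nt, A=1 T=10 G=4 C=10): Tm = 64.9 + 41·(14 − 16.4)/25 = 61.0°C, outside 47.7–58.8°C ✗; 3' end CC has 2 G/C ✓; longest run = 3 ✓; length 25 ✓ — fails.
Primer D (21 nt, A=8 T=5 G=5 C=3): Tm = 64.9 + 41·(8 − 16.4)/21 = 48.5°C ✓; 3' end AA has 0 G/C, need ≥1 ✗; longest run = 3 ✓; length 21, outside 22–27 ✗ — fails.
Primer E (25 nt, A=6 T=9 G=5 C=5): Tm = 64.9 + 41·(10 − 16.4)/25 = 54.4°C ✓; 3' end AT has 0 G/C, need ≥1 ✗; longest run = 3 ✓; length 25 ✓ — fails.

None of the candidates satisfy all criteria.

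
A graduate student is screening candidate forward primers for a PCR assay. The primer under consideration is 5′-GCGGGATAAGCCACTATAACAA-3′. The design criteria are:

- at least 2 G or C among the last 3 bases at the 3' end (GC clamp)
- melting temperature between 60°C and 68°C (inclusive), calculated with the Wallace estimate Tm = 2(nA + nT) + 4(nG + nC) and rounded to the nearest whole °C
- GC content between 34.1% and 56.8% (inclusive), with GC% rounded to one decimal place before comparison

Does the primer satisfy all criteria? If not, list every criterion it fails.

Base counts: A=9, T=3, G=5, C=5 (length 22).
GC clamp: 3' end CAA has 1 G/C, need ≥2 ✗
Tm: Tm = 2·12 + 4·10 = 64°C ✓
GC content: GC 10/22 = 45.5% ✓

Fails: GC clamp.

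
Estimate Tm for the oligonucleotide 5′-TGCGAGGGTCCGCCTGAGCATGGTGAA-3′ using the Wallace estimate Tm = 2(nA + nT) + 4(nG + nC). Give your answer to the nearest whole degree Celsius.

88°C

Base counts: A=5, T=5, G=11, C=6 (length 27).
Tm = 2·(5+5) + 4·(11+6) = 2·10 + 4·17 = 20 + 68 = 88°C.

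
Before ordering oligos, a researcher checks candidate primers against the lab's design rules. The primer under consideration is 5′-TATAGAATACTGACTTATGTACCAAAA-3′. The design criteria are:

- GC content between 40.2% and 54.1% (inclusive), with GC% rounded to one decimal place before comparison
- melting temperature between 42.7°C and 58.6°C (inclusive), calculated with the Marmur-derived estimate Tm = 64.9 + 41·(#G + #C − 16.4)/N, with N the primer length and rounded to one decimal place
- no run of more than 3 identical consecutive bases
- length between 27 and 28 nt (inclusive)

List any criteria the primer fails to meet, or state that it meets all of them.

Fails: GC content, homopolymer run.

Base counts: A=12, T=8, G=3, C=4 (length 27).
GC content: GC 7/27 = 25.9%, outside 40.2–54.1% ✗
Tm: Tm = 64.9 + 41·(7 − 16.4)/27 = 50.6°C ✓
homopolymer run: longest run = 4, exceeds 3 ✗
length: length 27 ✓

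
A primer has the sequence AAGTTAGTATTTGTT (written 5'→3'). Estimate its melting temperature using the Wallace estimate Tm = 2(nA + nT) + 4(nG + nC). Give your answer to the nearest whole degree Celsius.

Base counts: A=4, T=8, G=3, C=0 (length 15).
Tm = 2·(4+8) + 4·(3+0) = 2·12 + 4·3 = 24 + 12 = 36°C.

36°C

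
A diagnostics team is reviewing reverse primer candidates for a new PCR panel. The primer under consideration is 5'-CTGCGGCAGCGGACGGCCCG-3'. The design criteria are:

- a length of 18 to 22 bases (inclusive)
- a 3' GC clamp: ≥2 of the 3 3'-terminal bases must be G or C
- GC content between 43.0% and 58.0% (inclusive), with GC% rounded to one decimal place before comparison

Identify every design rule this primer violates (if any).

Fails: GC content.

Base counts: A=2, T=1, G=9, C=8 (length 20).
length: length 20 ✓
GC clamp: 3' end CCG has 3 G/C ✓
GC content: GC 17/20 = 85.0%, outside 43.0–58.0% ✗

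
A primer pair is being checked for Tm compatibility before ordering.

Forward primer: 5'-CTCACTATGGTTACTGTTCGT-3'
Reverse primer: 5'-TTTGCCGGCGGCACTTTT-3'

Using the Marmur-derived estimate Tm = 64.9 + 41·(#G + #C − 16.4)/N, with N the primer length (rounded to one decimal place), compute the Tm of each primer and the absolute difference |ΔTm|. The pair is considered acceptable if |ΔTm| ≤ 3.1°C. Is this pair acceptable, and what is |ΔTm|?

Forward: G+C = 9, N = 21 → Tm = 64.9 + 41·(9 − 16.4)/21 = 50.5°C.
Reverse: G+C = 10, N = 18 → Tm = 64.9 + 41·(10 − 16.4)/18 = 50.3°C.
|ΔTm| = |50.5 − 50.3| = 0.2°C, ≤ 3.1°C.

|ΔTm| = 0.2°C; the pair is acceptable.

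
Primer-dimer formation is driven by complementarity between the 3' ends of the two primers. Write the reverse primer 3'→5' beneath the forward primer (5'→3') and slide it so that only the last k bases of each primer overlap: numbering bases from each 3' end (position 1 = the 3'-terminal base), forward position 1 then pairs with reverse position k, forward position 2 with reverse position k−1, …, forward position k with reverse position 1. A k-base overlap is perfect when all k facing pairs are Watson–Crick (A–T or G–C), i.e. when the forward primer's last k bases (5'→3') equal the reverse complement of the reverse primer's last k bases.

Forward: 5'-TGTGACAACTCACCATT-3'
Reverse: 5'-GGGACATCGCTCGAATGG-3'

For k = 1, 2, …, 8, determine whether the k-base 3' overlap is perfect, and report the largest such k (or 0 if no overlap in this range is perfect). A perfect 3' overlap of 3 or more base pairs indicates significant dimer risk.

Last 8 bases (5'→3') — forward …TCACCATT, reverse …TCGAATGG.
Reverse complement of the reverse primer's last 8 bases: CCATTCGA; its first k bases are the reverse complement of the reverse primer's last k bases, so a perfect k-base overlap needs the forward primer's last k bases to equal them.
Comparing (forward last k vs required): k=1: T vs C ✗; k=2: TT vs CC ✗; k=3: ATT vs CCA ✗; k=4: CATT vs CCAT ✗; k=5: CCATT vs CCATT ✓; k=6: ACCATT vs CCATTC ✗; k=7: CACCATT vs CCATTCG ✗; k=8: TCACCATT vs CCATTCGA ✗.
Only k = 5 is perfect, so the longest perfect 3' overlap is 5.

Longest perfect overlap: 5 complementary base pairs; significant dimer risk (threshold 3).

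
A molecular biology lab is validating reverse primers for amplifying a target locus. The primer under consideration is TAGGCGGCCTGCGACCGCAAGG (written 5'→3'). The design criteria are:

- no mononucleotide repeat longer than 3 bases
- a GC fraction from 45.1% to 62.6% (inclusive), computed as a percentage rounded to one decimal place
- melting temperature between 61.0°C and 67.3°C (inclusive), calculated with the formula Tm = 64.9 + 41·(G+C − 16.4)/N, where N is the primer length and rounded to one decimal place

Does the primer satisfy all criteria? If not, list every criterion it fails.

Fails: GC content.

Base counts: A=4, T=2, G=9, C=7 (length 22).
homopolymer run: longest run = 2 ✓
GC content: GC 16/22 = 72.7%, outside 45.1–62.6% ✗
Tm: Tm = 64.9 + 41·(16 − 16.4)/22 = 64.2°C ✓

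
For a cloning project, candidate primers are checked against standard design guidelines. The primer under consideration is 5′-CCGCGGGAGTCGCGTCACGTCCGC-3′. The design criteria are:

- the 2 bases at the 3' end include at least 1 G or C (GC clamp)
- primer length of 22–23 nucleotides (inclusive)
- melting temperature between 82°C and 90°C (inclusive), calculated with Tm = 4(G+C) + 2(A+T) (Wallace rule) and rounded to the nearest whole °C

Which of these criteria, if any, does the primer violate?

Fails: length.

Base counts: A=2, T=3, G=9, C=10 (length 24).
GC clamp: 3' end GC has 2 G/C ✓
length: length 24, outside 22–23 ✗
Tm: Tm = 2·5 + 4·19 = 86°C ✓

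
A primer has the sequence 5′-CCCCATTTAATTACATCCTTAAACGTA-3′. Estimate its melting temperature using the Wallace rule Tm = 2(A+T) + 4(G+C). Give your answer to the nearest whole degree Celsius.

Base counts: A=9, T=9, G=1, C=8 (length 27).
Tm = 2·(9+9) + 4·(1+8) = 2·18 + 4·9 = 36 + 36 = 72°C.

72°C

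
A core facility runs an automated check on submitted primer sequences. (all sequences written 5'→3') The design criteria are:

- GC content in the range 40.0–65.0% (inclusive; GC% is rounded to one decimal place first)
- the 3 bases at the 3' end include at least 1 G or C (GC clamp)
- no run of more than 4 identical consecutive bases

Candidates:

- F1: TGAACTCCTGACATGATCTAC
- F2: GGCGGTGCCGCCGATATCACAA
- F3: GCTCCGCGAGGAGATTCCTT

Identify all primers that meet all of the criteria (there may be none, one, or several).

F1, F2 and F3.

F1 (21 nt, A=6 T=6 G=3 C=6): GC 9/21 = 42.9% ✓; 3' end TAC has 1 G/C ✓; longest run = 2 ✓ — passes.
F2 (22 nt, A=5 T=3 G=7 C=7): GC 14/22 = 63.6% ✓; 3' end CAA has 1 G/C ✓; longest run = 2 ✓ — passes.
F3 (20 nt, A=3 T=5 G=6 C=6): GC 12/20 = 60.0% ✓; 3' end CTT has 1 G/C ✓; longest run = 2 ✓ — passes.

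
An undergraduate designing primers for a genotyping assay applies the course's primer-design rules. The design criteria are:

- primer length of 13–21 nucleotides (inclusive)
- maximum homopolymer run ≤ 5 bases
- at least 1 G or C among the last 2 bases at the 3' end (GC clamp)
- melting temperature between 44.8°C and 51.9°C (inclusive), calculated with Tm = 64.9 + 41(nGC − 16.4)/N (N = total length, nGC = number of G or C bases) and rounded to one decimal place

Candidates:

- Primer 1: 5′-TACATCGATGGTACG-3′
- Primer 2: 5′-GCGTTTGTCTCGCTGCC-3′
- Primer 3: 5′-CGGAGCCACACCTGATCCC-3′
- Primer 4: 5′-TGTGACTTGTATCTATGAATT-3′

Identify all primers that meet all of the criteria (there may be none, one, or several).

Primer 1 (15 nt, A=4 T=4 G=4 C=3): length 15 ✓; longest run = 2 ✓; 3' end CG has 2 G/C ✓; Tm = 64.9 + 41·(7 − 16.4)/15 = 39.2°C, outside 44.8–51.9°C ✗ — fails.
Primer 2 (17 nt, A=0 T=6 G=5 C=6): length 17 ✓; longest run = 3 ✓; 3' end CC has 2 G/C ✓; Tm = 64.9 + 41·(11 − 16.4)/17 = 51.9°C ✓ — passes.
Primer 3 (19 nt, A=4 T=2 G=4 C=9): length 19 ✓; longest run = 3 ✓; 3' end CC has 2 G/C ✓; Tm = 64.9 + 41·(13 − 16.4)/19 = 57.6°C, outside 44.8–51.9°C ✗ — fails.
Primer 4 (21 nt, A=5 T=10 G=4 C=2): length 21 ✓; longest run = 2 ✓; 3' end TT has 0 G/C, need ≥1 ✗; Tm = 64.9 + 41·(6 − 16.4)/21 = 44.6°C, outside 44.8–51.9°C ✗ — fails.

Primer 2 only.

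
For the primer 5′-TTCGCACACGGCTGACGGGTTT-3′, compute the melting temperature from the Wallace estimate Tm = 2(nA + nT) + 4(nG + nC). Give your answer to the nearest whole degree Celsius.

Base counts: A=3, T=6, G=7, C=6 (length 22).
Tm = 2·(3+6) + 4·(7+6) = 2·9 + 4·13 = 18 + 52 = 70°C.

70°C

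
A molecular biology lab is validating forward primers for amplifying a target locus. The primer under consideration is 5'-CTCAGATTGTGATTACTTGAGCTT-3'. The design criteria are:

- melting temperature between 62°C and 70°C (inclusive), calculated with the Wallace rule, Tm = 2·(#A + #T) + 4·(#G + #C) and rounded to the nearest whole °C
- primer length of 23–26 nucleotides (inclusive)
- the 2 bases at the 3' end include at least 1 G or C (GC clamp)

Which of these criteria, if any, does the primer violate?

Base counts: A=5, T=10, G=5, C=4 (length 24).
Tm: Tm = 2·15 + 4·9 = 66°C ✓
length: length 24 ✓
GC clamp: 3' end TT has 0 G/C, need ≥1 ✗

Fails: GC clamp.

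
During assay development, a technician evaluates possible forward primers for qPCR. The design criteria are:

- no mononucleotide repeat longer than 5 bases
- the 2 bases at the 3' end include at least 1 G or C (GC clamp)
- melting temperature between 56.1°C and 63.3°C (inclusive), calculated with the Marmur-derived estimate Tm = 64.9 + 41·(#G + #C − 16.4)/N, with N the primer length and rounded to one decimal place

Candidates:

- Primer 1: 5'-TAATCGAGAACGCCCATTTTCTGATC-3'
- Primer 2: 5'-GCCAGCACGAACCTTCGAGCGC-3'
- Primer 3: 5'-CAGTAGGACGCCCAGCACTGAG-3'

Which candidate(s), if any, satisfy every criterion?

Primer 1, Primer 2 and Primer 3.

Primer 1 (26 nt, A=7 T=8 G=4 C=7): longest run = 4 ✓; 3' end TC has 1 G/C ✓; Tm = 64.9 + 41·(11 − 16.4)/26 = 56.4°C ✓ — passes.
Primer 2 (22 nt, A=5 T=2 G=6 C=9): longest run = 2 ✓; 3' end GC has 2 G/C ✓; Tm = 64.9 + 41·(15 − 16.4)/22 = 62.3°C ✓ — passes.
Primer 3 (22 nt, A=6 T=2 G=7 C=7): longest run = 3 ✓; 3' end AG has 1 G/C ✓; Tm = 64.9 + 41·(14 − 16.4)/22 = 60.4°C ✓ — passes.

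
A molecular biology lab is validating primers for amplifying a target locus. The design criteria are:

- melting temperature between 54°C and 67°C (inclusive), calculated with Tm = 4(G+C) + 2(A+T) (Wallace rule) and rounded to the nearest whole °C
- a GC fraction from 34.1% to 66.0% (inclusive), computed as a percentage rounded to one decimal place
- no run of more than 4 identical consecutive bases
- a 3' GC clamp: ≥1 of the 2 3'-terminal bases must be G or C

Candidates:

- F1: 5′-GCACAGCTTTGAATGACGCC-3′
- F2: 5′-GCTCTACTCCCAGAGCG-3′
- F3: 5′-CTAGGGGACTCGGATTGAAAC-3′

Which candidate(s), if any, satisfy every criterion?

F1, F2 and F3.

F1 (20 nt, A=5 T=4 G=5 C=6): Tm = 2·9 + 4·11 = 62°C ✓; GC 11/20 = 55.0% ✓; longest run = 3 ✓; 3' end CC has 2 G/C ✓ — passes.
F2 (17 nt, A=3 T=3 G=4 C=7): Tm = 2·6 + 4·11 = 56°C ✓; GC 11/17 = 64.7% ✓; longest run = 3 ✓; 3' end CG has 2 G/C ✓ — passes.
F3 (21 nt, A=6 T=4 G=7 C=4): Tm = 2·10 + 4·11 = 64°C ✓; GC 11/21 = 52.4% ✓; longest run = 4 ✓; 3' end AC has 1 G/C ✓ — passes.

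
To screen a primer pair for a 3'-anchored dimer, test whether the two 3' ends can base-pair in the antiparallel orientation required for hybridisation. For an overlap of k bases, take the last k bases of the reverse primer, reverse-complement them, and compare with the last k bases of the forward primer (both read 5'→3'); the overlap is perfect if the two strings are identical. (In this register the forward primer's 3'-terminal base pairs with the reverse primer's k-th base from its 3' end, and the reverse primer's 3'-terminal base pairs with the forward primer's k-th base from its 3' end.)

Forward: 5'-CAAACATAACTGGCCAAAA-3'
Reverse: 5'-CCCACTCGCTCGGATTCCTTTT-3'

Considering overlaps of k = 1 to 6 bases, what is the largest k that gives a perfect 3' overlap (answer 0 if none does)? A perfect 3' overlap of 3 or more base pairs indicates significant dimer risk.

Last 6 bases (5'→3') — forward …CCAAAA, reverse …CCTTTT.
Reverse complement of the reverse primer's last 6 bases: AAAAGG; its first k bases are the reverse complement of the reverse primer's last k bases, so a perfect k-base overlap needs the forward primer's last k bases to equal them.
Comparing (forward last k vs required): k=1: A vs A ✓; k=2: AA vs AA ✓; k=3: AAA vs AAA ✓; k=4: AAAA vs AAAA ✓; k=5: CAAAA vs AAAAG ✗; k=6: CCAAAA vs AAAAGG ✗.
Perfect overlaps at k = 1, 2, 3, 4; the largest is 4.

Longest perfect overlap: 4 complementary base pairs; significant dimer risk (threshold 3).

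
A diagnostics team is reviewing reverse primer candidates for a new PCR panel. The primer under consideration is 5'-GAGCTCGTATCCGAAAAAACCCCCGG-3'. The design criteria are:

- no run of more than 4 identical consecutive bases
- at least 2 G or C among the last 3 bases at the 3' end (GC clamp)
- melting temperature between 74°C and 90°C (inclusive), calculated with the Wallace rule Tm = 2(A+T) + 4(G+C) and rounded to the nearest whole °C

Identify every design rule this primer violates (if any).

Fails: homopolymer run.

Base counts: A=8, T=3, G=6, C=9 (length 26).
homopolymer run: longest run = 6, exceeds 4 ✗
GC clamp: 3' end CGG has 3 G/C ✓
Tm: Tm = 2·11 + 4·15 = 82°C ✓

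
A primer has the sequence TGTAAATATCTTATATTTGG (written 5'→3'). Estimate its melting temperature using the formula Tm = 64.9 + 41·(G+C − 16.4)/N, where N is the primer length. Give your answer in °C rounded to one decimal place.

Base counts: A=6, T=10, G=3, C=1; G+C = 4, N = 20.
Tm = 64.9 + 41·(4 − 16.4)/20 = 64.9 + -508.40/20 = 39.5°C.

39.5°C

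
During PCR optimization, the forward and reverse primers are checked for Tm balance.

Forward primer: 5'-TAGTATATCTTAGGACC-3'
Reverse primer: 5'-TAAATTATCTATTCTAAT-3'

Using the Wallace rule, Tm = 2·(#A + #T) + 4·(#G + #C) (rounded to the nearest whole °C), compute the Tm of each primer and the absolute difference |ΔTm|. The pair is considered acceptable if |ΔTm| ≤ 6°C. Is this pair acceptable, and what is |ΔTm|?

Forward: A=5 T=6 G=3 C=3 → Tm = 2·11 + 4·6 = 46°C.
Reverse: A=7 T=9 G=0 C=2 → Tm = 2·16 + 4·2 = 40°C.
|ΔTm| = |46 − 40| = 6°C, ≤ 6°C.

|ΔTm| = 6°C; the pair is acceptable.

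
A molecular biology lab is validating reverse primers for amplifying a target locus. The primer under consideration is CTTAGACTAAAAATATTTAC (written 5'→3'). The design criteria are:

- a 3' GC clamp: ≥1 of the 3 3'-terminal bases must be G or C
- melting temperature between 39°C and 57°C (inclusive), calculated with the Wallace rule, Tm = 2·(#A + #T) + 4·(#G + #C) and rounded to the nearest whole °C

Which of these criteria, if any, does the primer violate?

Base counts: A=9, T=7, G=1, C=3 (length 20).
GC clamp: 3' end TAC has 1 G/C ✓
Tm: Tm = 2·16 + 4·4 = 48°C ✓

Meets all criteria.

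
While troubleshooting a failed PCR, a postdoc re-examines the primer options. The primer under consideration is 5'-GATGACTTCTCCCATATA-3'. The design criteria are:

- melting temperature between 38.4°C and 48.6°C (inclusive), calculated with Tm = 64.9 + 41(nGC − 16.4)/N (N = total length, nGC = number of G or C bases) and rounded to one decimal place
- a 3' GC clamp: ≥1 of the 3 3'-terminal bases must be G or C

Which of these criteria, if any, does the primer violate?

Fails: GC clamp.

Base counts: A=5, T=6, G=2, C=5 (length 18).
Tm: Tm = 64.9 + 41·(7 − 16.4)/18 = 43.5°C ✓
GC clamp: 3' end ATA has 0 G/C, need ≥1 ✗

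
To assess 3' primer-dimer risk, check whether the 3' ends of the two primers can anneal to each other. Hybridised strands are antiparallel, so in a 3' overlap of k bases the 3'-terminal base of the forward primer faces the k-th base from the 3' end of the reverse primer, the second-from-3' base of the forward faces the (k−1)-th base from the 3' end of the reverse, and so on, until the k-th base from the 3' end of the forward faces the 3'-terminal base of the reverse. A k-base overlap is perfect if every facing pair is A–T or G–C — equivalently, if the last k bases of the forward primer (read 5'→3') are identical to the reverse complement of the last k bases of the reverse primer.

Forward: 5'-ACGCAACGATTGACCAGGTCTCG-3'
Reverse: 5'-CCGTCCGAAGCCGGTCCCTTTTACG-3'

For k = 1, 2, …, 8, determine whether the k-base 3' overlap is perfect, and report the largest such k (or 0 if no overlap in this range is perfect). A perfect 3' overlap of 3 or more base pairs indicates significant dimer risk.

Longest perfect overlap: 2 complementary base pairs; below the dimer-risk threshold (threshold 3).

Last 8 bases (5'→3') — forward …AGGTCTCG, reverse …CTTTTACG.
Reverse complement of the reverse primer's last 8 bases: CGTAAAAG; its first k bases are the reverse complement of the reverse primer's last k bases, so a perfect k-base overlap needs the forward primer's last k bases to equal them.
Comparing (forward last k vs required): k=1: G vs C ✗; k=2: CG vs CG ✓; k=3: TCG vs CGT ✗; k=4: CTCG vs CGTA ✗; k=5: TCTCG vs CGTAA ✗; k=6: GTCTCG vs CGTAAA ✗; k=7: GGTCTCG vs CGTAAAA ✗; k=8: AGGTCTCG vs CGTAAAAG ✗.
Only k = 2 is perfect, so the longest perfect 3' overlap is 2.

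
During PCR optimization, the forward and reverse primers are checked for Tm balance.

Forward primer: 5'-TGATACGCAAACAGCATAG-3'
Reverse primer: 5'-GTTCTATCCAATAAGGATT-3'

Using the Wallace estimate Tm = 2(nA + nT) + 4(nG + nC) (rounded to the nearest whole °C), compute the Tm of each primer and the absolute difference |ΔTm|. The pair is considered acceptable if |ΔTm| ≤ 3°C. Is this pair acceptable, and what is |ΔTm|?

|ΔTm| = 4°C; the pair is not acceptable.

Forward: A=8 T=3 G=4 C=4 → Tm = 2·11 + 4·8 = 54°C.
Reverse: A=6 T=7 G=3 C=3 → Tm = 2·13 + 4·6 = 50°C.
|ΔTm| = |54 − 50| = 4°C, > 3°C.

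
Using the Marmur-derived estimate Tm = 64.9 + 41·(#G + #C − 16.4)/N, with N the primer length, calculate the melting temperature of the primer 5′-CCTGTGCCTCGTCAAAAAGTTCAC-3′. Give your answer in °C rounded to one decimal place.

57.4°C

Base counts: A=6, T=6, G=4, C=8; G+C = 12, N = 24.
Tm = 64.9 + 41·(12 − 16.4)/24 = 64.9 + -180.40/24 = 57.4°C.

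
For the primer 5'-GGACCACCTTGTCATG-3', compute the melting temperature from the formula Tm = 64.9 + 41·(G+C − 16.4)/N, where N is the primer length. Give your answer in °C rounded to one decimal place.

Base counts: A=3, T=4, G=4, C=5; G+C = 9, N = 16.
Tm = 64.9 + 41·(9 − 16.4)/16 = 64.9 + -303.40/16 = 45.9°C.

45.9°C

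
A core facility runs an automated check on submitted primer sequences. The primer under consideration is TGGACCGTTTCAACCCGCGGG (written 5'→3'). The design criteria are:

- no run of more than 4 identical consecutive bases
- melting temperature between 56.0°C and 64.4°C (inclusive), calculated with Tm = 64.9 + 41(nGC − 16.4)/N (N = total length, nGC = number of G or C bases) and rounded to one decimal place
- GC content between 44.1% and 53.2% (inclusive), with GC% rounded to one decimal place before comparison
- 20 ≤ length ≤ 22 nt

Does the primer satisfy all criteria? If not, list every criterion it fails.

Fails: GC content.

Base counts: A=3, T=4, G=7, C=7 (length 21).
homopolymer run: longest run = 3 ✓
Tm: Tm = 64.9 + 41·(14 − 16.4)/21 = 60.2°C ✓
GC content: GC 14/21 = 66.7%, outside 44.1–53.2% ✗
length: length 21 ✓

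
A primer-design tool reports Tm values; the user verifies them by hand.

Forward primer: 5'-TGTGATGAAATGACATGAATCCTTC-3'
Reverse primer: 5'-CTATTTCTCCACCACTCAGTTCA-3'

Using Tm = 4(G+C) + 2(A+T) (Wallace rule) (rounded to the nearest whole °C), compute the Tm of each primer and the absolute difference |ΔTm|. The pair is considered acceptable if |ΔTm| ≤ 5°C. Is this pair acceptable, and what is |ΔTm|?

Forward: A=8 T=8 G=5 C=4 → Tm = 2·16 + 4·9 = 68°C.
Reverse: A=5 T=8 G=1 C=9 → Tm = 2·13 + 4·10 = 66°C.
|ΔTm| = |68 − 66| = 2°C, ≤ 5°C.

|ΔTm| = 2°C; the pair is acceptable.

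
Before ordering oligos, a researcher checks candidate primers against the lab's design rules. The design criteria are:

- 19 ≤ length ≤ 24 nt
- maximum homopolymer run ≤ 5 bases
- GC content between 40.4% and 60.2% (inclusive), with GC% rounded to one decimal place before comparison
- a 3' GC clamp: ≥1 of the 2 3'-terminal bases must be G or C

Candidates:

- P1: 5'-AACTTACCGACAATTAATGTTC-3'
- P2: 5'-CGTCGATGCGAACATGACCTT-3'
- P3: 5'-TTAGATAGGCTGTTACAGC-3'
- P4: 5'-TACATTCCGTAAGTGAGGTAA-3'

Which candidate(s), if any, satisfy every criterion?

P3 only.

P1 (22 nt, A=8 T=7 G=2 C=5): length 22 ✓; longest run = 2 ✓; GC 7/22 = 31.8%, outside 40.4–60.2% ✗; 3' end TC has 1 G/C ✓ — fails.
P2 (21 nt, A=5 T=5 G=5 C=6): length 21 ✓; longest run = 2 ✓; GC 11/21 = 52.4% ✓; 3' end TT has 0 G/C, need ≥1 ✗ — fails.
P3 (19 nt, A=5 T=6 G=5 C=3): length 19 ✓; longest run = 2 ✓; GC 8/19 = 42.1% ✓; 3' end GC has 2 G/C ✓ — passes.
P4 (21 nt, A=7 T=6 G=5 C=3): length 21 ✓; longest run = 2 ✓; GC 8/21 = 38.1%, outside 40.4–60.2% ✗; 3' end AA has 0 G/C, need ≥1 ✗ — fails.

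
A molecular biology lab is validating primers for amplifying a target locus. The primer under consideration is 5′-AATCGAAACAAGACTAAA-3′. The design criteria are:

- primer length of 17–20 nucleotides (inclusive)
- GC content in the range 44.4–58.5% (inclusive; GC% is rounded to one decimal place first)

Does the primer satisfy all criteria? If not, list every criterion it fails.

Fails: GC content.

Base counts: A=11, T=2, G=2, C=3 (length 18).
length: length 18 ✓
GC content: GC 5/18 = 27.8%, outside 44.4–58.5% ✗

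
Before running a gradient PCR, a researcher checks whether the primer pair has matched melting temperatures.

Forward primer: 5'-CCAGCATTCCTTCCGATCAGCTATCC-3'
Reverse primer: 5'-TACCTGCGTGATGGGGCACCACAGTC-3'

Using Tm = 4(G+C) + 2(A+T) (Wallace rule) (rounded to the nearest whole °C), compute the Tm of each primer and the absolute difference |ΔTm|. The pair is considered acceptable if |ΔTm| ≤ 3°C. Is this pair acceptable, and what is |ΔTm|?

Forward: A=5 T=7 G=3 C=11 → Tm = 2·12 + 4·14 = 80°C.
Reverse: A=5 T=5 G=8 C=8 → Tm = 2·10 + 4·16 = 84°C.
|ΔTm| = |80 − 84| = 4°C, > 3°C.

|ΔTm| = 4°C; the pair is not acceptable.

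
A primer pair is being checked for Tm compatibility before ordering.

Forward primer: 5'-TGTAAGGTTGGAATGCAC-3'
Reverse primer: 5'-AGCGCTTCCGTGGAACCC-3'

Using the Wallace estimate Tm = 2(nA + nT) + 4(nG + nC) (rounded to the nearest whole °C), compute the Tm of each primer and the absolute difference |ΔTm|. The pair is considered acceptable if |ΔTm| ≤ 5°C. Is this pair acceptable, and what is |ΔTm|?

|ΔTm| = 8°C; the pair is not acceptable.

Forward: A=5 T=5 G=6 C=2 → Tm = 2·10 + 4·8 = 52°C.
Reverse: A=3 T=3 G=5 C=7 → Tm = 2·6 + 4·12 = 60°C.
|ΔTm| = |52 − 60| = 8°C, > 5°C.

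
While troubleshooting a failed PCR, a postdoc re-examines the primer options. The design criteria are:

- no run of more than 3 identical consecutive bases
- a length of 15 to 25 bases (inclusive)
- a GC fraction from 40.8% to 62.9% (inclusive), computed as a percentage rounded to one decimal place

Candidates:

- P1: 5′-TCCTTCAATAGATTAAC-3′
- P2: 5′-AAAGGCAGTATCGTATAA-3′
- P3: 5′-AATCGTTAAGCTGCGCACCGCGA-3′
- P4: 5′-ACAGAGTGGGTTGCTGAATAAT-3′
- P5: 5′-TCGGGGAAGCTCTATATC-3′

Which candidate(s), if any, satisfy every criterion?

P1 (17 nt, A=6 T=6 G=1 C=4): longest run = 2 ✓; length 17 ✓; GC 5/17 = 29.4%, outside 40.8–62.9% ✗ — fails.
P2 (18 nt, A=8 T=4 G=4 C=2): longest run = 3 ✓; length 18 ✓; GC 6/18 = 33.3%, outside 40.8–62.9% ✗ — fails.
P3 (23 nt, A=6 T=4 G=6 C=7): longest run = 2 ✓; length 23 ✓; GC 13/23 = 56.5% ✓ — passes.
P4 (22 nt, A=7 T=6 G=7 C=2): longest run = 3 ✓; length 22 ✓; GC 9/22 = 40.9% ✓ — passes.
P5 (18 nt, A=4 T=5 G=5 C=4): longest run = 4, exceeds 3 ✗; length 18 ✓; GC 9/18 = 50.0% ✓ — fails.

P3 and P4.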